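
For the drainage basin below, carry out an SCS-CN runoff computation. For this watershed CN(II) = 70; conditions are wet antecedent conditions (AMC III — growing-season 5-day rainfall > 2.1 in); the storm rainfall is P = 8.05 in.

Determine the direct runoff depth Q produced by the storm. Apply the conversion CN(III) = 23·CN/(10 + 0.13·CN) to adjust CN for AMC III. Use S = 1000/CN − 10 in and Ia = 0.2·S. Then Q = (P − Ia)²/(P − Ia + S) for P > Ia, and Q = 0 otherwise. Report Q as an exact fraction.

Q = 611127841/98921620 in ≈ 6.178 in

Wet (AMC III): CN(III) = 23·70/(10 + 0.13·70) = 1610/(191/10) = 16100/191 ≈ 84.293
S = 1000/(16100/191) − 10 = 300/161 in ≈ 1.863 in
Initial abstraction Ia = S/5 = (300/161)/5 = 60/161 ≈ 0.373 in
Since P=8.050 > Ia=0.373: effective rainfall P−Ia = 24721/3220 in
Runoff Q = (P−Ia)²/(P−Ia+S) = (7.677)²/(7.677+1.863) = 611127841/98921620 ≈ 6.178 in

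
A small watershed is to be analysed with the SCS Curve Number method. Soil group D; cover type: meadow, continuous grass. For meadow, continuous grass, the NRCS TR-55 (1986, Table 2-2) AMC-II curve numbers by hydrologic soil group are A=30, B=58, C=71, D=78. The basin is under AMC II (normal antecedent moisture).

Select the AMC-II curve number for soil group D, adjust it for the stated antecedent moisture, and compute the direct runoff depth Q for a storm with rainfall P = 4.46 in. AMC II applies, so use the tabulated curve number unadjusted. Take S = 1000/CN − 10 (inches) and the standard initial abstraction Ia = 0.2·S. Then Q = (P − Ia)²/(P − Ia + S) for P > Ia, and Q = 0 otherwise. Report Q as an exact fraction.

Q = 57714409/25539150 in ≈ 2.260 in

NRCS table: meadow, continuous grass, soil group D → CN(II) = 78
AMC II — tabulated CN = 78 applies directly.
Max retention: S = 1000/78 − 10 = 110/39 in (≈ 2.821 in)
Ia = 0.2S: 0.2·2.821 = 0.564 in (exactly 22/39)
Excess rainfall: 4.460 − 0.564 = 3.896 in; P > Ia so Q > 0
Runoff Q = (P−Ia)²/(P−Ia+S) = (3.896)²/(3.896+2.821) = 57714409/25539150 ≈ 2.260 in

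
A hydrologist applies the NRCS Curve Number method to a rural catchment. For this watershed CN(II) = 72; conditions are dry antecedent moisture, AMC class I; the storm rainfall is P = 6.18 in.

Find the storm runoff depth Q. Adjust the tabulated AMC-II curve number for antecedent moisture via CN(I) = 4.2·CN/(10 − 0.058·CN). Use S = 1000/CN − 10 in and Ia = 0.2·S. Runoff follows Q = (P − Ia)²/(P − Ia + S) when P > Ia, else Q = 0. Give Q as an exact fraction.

Dry (AMC I): CN(I) = 4.2·72/(10 − 0.058·72) = (1512/5)/(728/125) = 675/13 ≈ 51.923
Max retention: S = 1000/(675/13) − 10 = 250/27 in (≈ 9.259 in)
Ia = 0.2·(250/27) = 50/27 in ≈ 1.852 in
Excess rainfall: 6.180 − 1.852 = 4.328 in; P > Ia so Q > 0
Q: (5843/1350)² ÷ (18343/1350) = 34140649/24763050 in (≈ 1.379 in)

Q = 34140649/24763050 in ≈ 1.379 in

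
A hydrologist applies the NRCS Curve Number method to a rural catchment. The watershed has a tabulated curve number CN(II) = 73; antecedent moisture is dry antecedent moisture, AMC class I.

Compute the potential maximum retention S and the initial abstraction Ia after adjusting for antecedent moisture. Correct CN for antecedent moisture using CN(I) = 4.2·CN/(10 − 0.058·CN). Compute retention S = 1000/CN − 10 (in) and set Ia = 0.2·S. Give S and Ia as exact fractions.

Dry (AMC I): CN(I) = 4.2·73/(10 − 0.058·73) = (1533/5)/(2883/500) = 51100/961 ≈ 53.174
S = 1000/(51100/961) − 10 = 4500/511 in ≈ 8.806 in
Ia = 0.2S: 0.2·8.806 = 1.761 in (exactly 900/511)

S = 4500/511 in ≈ 8.806 in; Ia = 900/511 in ≈ 1.761 in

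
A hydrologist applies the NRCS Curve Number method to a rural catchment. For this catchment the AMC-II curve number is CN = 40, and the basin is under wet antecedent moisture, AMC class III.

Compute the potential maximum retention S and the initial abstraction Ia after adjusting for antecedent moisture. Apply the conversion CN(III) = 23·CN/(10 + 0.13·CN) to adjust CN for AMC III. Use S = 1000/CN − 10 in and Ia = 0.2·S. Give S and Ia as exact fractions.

S = 150/23 in ≈ 6.522 in; Ia = 30/23 in ≈ 1.304 in

CN(III) from CN(II)=40: (23·40)/(10 + 0.13·40) = 1150/19 ≈ 60.526
Retention S: 1000/CN − 10 with CN=60.526 → S = 150/23 ≈ 6.522 in
Ia = 0.2S: 0.2·6.522 = 1.304 in (exactly 30/23)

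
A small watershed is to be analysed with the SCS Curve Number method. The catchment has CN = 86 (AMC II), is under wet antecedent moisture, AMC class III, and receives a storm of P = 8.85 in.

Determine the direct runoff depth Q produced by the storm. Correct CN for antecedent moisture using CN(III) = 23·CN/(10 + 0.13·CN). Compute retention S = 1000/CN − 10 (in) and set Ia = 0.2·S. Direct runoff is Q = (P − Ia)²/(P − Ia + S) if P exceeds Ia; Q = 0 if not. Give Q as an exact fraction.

Adjust CN=86 to AMC III: 23·86/(10 + 0.13·86) → 1978 ÷ (1059/50) = 98900/1059 ≈ 93.390
Retention S: 1000/CN − 10 with CN=93.390 → S = 700/989 ≈ 0.708 in
Ia = 0.2S: 0.2·0.708 = 0.142 in (exactly 140/989)
P − Ia = 8.850 − 0.142 = 172253/19780 ≈ 8.708 in (> 0, runoff occurs)
Q = (172253/19780)²/((172253/19780) + 700/989) = (29671096009/391248400)/(186253/19780) = 29671096009/3684084340 in ≈ 8.054 in

Q = 29671096009/3684084340 in ≈ 8.054 in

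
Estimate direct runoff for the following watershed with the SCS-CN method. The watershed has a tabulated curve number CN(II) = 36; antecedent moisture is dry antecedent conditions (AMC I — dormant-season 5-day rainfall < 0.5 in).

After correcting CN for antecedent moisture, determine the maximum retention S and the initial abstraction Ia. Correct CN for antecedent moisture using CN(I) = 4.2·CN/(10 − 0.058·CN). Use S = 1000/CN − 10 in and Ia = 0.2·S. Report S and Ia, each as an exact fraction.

S = 8000/189 in ≈ 42.328 in; Ia = 1600/189 in ≈ 8.466 in

Dry (AMC I): CN(I) = 4.2·36/(10 − 0.058·36) = (756/5)/(989/125) = 18900/989 ≈ 19.110
S = 1000/(18900/989) − 10 = 8000/189 in ≈ 42.328 in
Initial abstraction Ia = S/5 = (8000/189)/5 = 1600/189 ≈ 8.466 in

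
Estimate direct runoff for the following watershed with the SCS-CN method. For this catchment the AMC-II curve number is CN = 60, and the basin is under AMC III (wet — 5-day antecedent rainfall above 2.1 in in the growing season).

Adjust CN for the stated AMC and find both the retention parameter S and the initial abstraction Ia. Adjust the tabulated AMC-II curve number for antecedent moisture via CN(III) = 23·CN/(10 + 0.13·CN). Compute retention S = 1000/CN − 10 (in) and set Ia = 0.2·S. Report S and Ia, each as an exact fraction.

S = 200/69 in ≈ 2.899 in; Ia = 40/69 in ≈ 0.580 in

CN(III) from CN(II)=60: (23·60)/(10 + 0.13·60) = 6900/89 ≈ 77.528
Max retention: S = 1000/(6900/89) − 10 = 200/69 in (≈ 2.899 in)
Ia = 0.2·(200/69) = 40/69 in ≈ 0.580 in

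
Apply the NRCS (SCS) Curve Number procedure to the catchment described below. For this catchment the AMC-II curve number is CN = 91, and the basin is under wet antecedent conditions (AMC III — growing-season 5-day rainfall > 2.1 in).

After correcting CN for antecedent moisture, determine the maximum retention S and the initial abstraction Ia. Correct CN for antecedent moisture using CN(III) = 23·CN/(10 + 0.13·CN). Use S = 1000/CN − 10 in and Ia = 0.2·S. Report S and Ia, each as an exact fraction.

S = 900/2093 in ≈ 0.430 in; Ia = 180/2093 in ≈ 0.086 in

CN(III) from CN(II)=91: (23·91)/(10 + 0.13·91) = 209300/2183 ≈ 95.877
S = 1000/(209300/2183) − 10 = 900/2093 in ≈ 0.430 in
Ia = 0.2S: 0.2·0.430 = 0.086 in (exactly 180/2093)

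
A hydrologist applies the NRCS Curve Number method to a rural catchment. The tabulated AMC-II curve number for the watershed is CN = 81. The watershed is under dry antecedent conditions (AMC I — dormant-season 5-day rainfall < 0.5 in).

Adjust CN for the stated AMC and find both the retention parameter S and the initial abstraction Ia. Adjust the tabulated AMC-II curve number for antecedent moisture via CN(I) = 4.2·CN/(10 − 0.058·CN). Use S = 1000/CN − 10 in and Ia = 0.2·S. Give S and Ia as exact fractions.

Adjust CN=81 to AMC I: 4.2·81/(10 − 0.058·81) → (1701/5) ÷ (2651/500) = 170100/2651 ≈ 64.164
Retention S: 1000/CN − 10 with CN=64.164 → S = 9500/1701 ≈ 5.585 in
Initial abstraction Ia = S/5 = (9500/1701)/5 = 1900/1701 ≈ 1.117 in

S = 9500/1701 in ≈ 5.585 in; Ia = 1900/1701 in ≈ 1.117 in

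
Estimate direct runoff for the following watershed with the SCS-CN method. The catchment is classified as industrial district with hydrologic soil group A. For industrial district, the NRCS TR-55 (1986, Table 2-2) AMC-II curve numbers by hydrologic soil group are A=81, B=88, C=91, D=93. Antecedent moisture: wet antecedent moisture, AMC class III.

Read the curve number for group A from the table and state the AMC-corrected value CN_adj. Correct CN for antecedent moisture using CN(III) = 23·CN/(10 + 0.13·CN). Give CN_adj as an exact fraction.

CN_adj = 186300/2053 ≈ 90.745

NRCS table: industrial district, soil group A → CN(II) = 81
Wet (AMC III): CN(III) = 23·81/(10 + 0.13·81) = 1863/(2053/100) = 186300/2053 ≈ 90.745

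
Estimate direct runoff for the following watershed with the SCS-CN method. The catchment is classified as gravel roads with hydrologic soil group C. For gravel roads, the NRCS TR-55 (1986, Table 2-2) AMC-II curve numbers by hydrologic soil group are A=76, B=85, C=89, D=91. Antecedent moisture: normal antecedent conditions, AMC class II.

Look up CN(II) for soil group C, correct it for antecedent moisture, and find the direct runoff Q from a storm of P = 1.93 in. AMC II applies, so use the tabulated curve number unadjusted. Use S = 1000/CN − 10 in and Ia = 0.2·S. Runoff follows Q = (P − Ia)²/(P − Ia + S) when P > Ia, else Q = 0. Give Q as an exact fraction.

NRCS table: gravel roads, soil group C → CN(II) = 89
Average conditions: CN = 89 (no AMC adjustment).
S = 1000/89 − 10 = 110/89 in ≈ 1.236 in
Initial abstraction Ia = S/5 = (110/89)/5 = 22/89 ≈ 0.247 in
Since P=1.930 > Ia=0.247: effective rainfall P−Ia = 14977/8900 in
Q = (14977/8900)²/((14977/8900) + 110/89) = (224310529/79210000)/(25977/8900) = 224310529/231195300 in ≈ 0.970 in

Q = 224310529/231195300 in ≈ 0.970 in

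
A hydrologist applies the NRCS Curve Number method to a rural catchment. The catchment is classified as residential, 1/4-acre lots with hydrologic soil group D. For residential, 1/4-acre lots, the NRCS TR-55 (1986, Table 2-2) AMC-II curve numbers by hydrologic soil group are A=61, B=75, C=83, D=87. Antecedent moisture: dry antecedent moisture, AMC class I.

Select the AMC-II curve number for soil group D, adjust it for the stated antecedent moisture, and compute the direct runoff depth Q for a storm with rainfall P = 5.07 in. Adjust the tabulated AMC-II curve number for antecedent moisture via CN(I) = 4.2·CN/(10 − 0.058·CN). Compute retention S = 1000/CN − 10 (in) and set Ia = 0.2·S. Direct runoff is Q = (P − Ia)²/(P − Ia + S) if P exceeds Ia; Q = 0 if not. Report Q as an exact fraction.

Q = 48775090117/20325923100 in ≈ 2.400 in

NRCS table: residential, 1/4-acre lots, soil group D → CN(II) = 87
Dry (AMC I): CN(I) = 4.2·87/(10 − 0.058·87) = (1827/5)/(2477/500) = 182700/2477 ≈ 73.759
Retention S: 1000/CN − 10 with CN=73.759 → S = 6500/1827 ≈ 3.558 in
Ia = 0.2S: 0.2·3.558 = 0.712 in (exactly 1300/1827)
Since P=5.070 > Ia=0.712: effective rainfall P−Ia = 796289/182700 in
Q: (796289/182700)² ÷ (1446289/182700) = 48775090117/20325923100 in (≈ 2.400 in)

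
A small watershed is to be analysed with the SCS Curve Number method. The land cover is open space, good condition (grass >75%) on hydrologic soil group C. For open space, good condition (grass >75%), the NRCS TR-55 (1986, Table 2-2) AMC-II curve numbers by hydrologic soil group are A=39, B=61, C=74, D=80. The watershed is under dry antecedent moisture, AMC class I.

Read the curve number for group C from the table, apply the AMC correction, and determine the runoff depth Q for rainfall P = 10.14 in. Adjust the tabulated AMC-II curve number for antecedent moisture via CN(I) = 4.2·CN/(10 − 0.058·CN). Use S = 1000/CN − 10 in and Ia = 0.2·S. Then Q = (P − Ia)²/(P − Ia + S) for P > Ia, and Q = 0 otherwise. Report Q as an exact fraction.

Q = 8323143517/1954271550 in ≈ 4.259 in

NRCS table: open space, good condition (grass >75%), soil group C → CN(II) = 74
Dry (AMC I): CN(I) = 4.2·74/(10 − 0.058·74) = (1554/5)/(1427/250) = 77700/1427 ≈ 54.450
Max retention: S = 1000/(77700/1427) − 10 = 6500/777 in (≈ 8.366 in)
Initial abstraction Ia = S/5 = (6500/777)/5 = 1300/777 ≈ 1.673 in
Excess rainfall: 10.140 − 1.673 = 8.467 in; P > Ia so Q > 0
Q = (328939/38850)²/((328939/38850) + 6500/777) = (108200865721/1509322500)/(653939/38850) = 8323143517/1954271550 in ≈ 4.259 in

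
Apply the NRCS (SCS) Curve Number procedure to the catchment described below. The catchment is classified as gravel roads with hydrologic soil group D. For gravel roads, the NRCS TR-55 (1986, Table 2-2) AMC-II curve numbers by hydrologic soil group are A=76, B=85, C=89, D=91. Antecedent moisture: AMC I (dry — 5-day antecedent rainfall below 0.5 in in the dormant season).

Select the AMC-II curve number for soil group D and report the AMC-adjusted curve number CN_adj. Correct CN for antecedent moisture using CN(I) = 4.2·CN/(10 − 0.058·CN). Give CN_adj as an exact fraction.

NRCS table: gravel roads, soil group D → CN(II) = 91
CN(I) from CN(II)=91: (4.2·91)/(10 − 0.058·91) = 63700/787 ≈ 80.940

CN_adj = 63700/787 ≈ 80.940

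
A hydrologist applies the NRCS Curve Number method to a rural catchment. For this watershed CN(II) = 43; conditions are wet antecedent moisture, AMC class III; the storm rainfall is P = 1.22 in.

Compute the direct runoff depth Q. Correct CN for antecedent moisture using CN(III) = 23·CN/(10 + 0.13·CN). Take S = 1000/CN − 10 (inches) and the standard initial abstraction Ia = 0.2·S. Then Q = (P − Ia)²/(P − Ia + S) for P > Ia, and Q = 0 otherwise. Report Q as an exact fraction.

Q = 11082241/14257869050 in ≈ 0.001 in

Wet (AMC III): CN(III) = 23·43/(10 + 0.13·43) = 989/(1559/100) = 98900/1559 ≈ 63.438
S = 1000/(98900/1559) − 10 = 5700/989 in ≈ 5.763 in
Initial abstraction Ia = S/5 = (5700/989)/5 = 1140/989 ≈ 1.153 in
Since P=1.220 > Ia=1.153: effective rainfall P−Ia = 3329/49450 in
Runoff Q = (P−Ia)²/(P−Ia+S) = (0.067)²/(0.067+5.763) = 11082241/14257869050 ≈ 0.001 in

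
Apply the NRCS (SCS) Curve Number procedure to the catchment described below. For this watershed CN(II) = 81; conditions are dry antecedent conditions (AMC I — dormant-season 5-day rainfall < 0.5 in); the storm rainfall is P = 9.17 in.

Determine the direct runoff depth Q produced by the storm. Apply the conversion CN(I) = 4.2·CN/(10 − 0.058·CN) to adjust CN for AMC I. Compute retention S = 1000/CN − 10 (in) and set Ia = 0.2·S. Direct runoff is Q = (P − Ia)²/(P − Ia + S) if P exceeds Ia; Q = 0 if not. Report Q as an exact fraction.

Q = 1876398613489/394600871700 in ≈ 4.755 in

Dry (AMC I): CN(I) = 4.2·81/(10 − 0.058·81) = (1701/5)/(2651/500) = 170100/2651 ≈ 64.164
Max retention: S = 1000/(170100/2651) − 10 = 9500/1701 in (≈ 5.585 in)
Ia = 0.2S: 0.2·5.585 = 1.117 in (exactly 1900/1701)
Excess rainfall: 9.170 − 1.117 = 8.053 in; P > Ia so Q > 0
Q = (1369817/170100)²/((1369817/170100) + 9500/1701) = (1876398613489/28934010000)/(2319817/170100) = 1876398613489/394600871700 in ≈ 4.755 in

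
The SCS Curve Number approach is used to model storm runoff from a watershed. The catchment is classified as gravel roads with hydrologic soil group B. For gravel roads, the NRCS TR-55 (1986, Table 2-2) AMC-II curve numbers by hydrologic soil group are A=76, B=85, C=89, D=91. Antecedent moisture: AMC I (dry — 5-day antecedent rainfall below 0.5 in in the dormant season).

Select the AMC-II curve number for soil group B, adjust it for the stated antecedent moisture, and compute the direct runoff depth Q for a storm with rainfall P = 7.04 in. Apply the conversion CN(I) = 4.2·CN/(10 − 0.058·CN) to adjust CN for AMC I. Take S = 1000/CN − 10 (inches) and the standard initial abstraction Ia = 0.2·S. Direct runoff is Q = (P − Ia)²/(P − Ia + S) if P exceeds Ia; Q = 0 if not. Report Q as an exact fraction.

Q = 21261321/5753650 in ≈ 3.695 in

NRCS table: gravel roads, soil group B → CN(II) = 85
Dry (AMC I): CN(I) = 4.2·85/(10 − 0.058·85) = 357/(507/100) = 11900/169 ≈ 70.414
S = 1000/(11900/169) − 10 = 500/119 in ≈ 4.202 in
Ia = 0.2·(500/119) = 100/119 in ≈ 0.840 in
Excess rainfall: 7.040 − 0.840 = 6.200 in; P > Ia so Q > 0
Q = (18444/2975)²/((18444/2975) + 500/119) = (340181136/8850625)/(30944/2975) = 21261321/5753650 in ≈ 3.695 in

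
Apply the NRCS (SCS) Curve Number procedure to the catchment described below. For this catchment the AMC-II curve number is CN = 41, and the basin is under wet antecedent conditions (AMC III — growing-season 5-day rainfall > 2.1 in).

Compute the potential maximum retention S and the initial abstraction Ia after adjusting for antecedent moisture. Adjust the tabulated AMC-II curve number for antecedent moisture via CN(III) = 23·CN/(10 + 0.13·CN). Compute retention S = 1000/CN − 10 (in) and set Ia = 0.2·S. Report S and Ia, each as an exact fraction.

S = 5900/943 in ≈ 6.257 in; Ia = 1180/943 in ≈ 1.251 in

Wet (AMC III): CN(III) = 23·41/(10 + 0.13·41) = 943/(1533/100) = 94300/1533 ≈ 61.513
Max retention: S = 1000/(94300/1533) − 10 = 5900/943 in (≈ 6.257 in)
Initial abstraction Ia = S/5 = (5900/943)/5 = 1180/943 ≈ 1.251 in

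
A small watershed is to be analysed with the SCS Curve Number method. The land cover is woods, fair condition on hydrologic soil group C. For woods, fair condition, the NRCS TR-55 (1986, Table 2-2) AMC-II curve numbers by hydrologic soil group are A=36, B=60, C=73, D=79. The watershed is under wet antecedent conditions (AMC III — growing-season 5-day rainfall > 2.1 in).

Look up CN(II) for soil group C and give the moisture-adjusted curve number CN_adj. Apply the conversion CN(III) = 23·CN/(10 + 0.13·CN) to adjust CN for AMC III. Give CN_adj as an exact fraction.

NRCS table: woods, fair condition, soil group C → CN(II) = 73
Adjust CN=73 to AMC III: 23·73/(10 + 0.13·73) → 1679 ÷ (1949/100) = 167900/1949 ≈ 86.147

CN_adj = 167900/1949 ≈ 86.147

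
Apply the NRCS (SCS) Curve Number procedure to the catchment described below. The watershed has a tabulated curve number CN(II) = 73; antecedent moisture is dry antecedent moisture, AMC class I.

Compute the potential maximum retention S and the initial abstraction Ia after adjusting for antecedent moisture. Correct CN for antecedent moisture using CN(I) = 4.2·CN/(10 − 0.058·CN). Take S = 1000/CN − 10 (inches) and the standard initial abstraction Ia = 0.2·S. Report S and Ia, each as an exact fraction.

S = 4500/511 in ≈ 8.806 in; Ia = 900/511 in ≈ 1.761 in

Adjust CN=73 to AMC I: 4.2·73/(10 − 0.058·73) → (1533/5) ÷ (2883/500) = 51100/961 ≈ 53.174
Retention S: 1000/CN − 10 with CN=53.174 → S = 4500/511 ≈ 8.806 in
Ia = 0.2S: 0.2·8.806 = 1.761 in (exactly 900/511)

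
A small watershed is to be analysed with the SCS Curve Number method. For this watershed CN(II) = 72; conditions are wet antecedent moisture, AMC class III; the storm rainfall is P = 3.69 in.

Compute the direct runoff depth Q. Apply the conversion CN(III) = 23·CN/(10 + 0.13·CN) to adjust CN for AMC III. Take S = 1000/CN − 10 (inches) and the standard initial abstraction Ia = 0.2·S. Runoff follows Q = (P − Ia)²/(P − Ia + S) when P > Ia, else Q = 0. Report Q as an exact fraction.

Wet (AMC III): CN(III) = 23·72/(10 + 0.13·72) = 1656/(484/25) = 10350/121 ≈ 85.537
S = 1000/(10350/121) − 10 = 350/207 in ≈ 1.691 in
Ia = 0.2S: 0.2·1.691 = 0.338 in (exactly 70/207)
P − Ia = 3.690 − 0.338 = 69383/20700 ≈ 3.352 in (> 0, runoff occurs)
Runoff Q = (P−Ia)²/(P−Ia+S) = (3.352)²/(3.352+1.691) = 4814000689/2160728100 ≈ 2.228 in

Q = 4814000689/2160728100 in ≈ 2.228 in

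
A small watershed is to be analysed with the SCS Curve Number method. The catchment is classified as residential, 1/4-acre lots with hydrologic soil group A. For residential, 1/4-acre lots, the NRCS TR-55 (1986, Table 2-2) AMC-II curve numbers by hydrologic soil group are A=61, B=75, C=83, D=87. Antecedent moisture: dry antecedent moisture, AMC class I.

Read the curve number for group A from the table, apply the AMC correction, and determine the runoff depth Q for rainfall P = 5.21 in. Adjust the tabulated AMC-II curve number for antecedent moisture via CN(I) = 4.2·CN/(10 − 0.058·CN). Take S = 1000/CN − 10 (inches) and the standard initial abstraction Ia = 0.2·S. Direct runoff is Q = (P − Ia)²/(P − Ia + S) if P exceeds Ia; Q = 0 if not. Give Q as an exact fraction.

Q = 8550146089/31703340900 in ≈ 0.270 in

NRCS table: residential, 1/4-acre lots, soil group A → CN(II) = 61
CN(I) from CN(II)=61: (4.2·61)/(10 − 0.058·61) = 42700/1077 ≈ 39.647
Retention S: 1000/CN − 10 with CN=39.647 → S = 6500/427 ≈ 15.222 in
Ia = 0.2·(6500/427) = 1300/427 in ≈ 3.044 in
Excess rainfall: 5.210 − 3.044 = 2.166 in; P > Ia so Q > 0
Q = (92467/42700)²/((92467/42700) + 6500/427) = (8550146089/1823290000)/(742467/42700) = 8550146089/31703340900 in ≈ 0.270 in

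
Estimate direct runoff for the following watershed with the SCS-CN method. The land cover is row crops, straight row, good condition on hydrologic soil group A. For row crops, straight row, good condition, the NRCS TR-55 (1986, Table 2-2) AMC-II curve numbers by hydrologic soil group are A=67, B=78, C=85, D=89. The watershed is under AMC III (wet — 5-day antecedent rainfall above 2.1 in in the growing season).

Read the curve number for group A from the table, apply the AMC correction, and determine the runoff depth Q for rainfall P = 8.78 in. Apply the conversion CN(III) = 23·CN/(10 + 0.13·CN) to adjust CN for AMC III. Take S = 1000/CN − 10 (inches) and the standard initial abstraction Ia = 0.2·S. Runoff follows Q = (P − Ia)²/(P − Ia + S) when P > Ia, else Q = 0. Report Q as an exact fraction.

NRCS table: row crops, straight row, good condition, soil group A → CN(II) = 67
Adjust CN=67 to AMC III: 23·67/(10 + 0.13·67) → 1541 ÷ (1871/100) = 154100/1871 ≈ 82.362
Max retention: S = 1000/(154100/1871) − 10 = 3300/1541 in (≈ 2.141 in)
Ia = 0.2·(3300/1541) = 660/1541 in ≈ 0.428 in
Excess rainfall: 8.780 − 0.428 = 8.352 in; P > Ia so Q > 0
Runoff Q = (P−Ia)²/(P−Ia+S) = (8.352)²/(8.352+2.141) = 414090963001/62294847950 ≈ 6.647 in

Q = 414090963001/62294847950 in ≈ 6.647 in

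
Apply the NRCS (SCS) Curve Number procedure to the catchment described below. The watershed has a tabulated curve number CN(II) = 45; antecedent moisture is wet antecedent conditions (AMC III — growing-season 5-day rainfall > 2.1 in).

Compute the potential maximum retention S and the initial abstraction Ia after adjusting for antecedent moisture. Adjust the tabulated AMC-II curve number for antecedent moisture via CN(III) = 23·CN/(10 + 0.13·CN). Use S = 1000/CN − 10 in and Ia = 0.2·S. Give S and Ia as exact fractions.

S = 1100/207 in ≈ 5.314 in; Ia = 220/207 in ≈ 1.063 in

Adjust CN=45 to AMC III: 23·45/(10 + 0.13·45) → 1035 ÷ (317/20) = 20700/317 ≈ 65.300
Max retention: S = 1000/(20700/317) − 10 = 1100/207 in (≈ 5.314 in)
Ia = 0.2S: 0.2·5.314 = 1.063 in (exactly 220/207)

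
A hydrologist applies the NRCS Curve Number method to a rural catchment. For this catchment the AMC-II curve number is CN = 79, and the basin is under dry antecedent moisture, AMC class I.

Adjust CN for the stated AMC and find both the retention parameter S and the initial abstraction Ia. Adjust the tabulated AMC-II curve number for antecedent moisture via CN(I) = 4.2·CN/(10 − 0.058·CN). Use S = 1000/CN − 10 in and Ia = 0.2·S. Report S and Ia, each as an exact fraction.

Adjust CN=79 to AMC I: 4.2·79/(10 − 0.058·79) → (1659/5) ÷ (2709/500) = 7900/129 ≈ 61.240
Retention S: 1000/CN − 10 with CN=61.240 → S = 500/79 ≈ 6.329 in
Initial abstraction Ia = S/5 = (500/79)/5 = 100/79 ≈ 1.266 in

S = 500/79 in ≈ 6.329 in; Ia = 100/79 in ≈ 1.266 in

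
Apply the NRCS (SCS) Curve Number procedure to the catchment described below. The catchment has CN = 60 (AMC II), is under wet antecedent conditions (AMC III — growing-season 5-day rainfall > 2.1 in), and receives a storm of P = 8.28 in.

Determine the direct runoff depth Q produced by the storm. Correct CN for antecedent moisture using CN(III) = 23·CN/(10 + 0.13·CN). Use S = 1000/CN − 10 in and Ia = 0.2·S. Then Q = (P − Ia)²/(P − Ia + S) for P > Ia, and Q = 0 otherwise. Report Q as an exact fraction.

Adjust CN=60 to AMC III: 23·60/(10 + 0.13·60) → 1380 ÷ (89/5) = 6900/89 ≈ 77.528
Max retention: S = 1000/(6900/89) − 10 = 200/69 in (≈ 2.899 in)
Ia = 0.2S: 0.2·2.899 = 0.580 in (exactly 40/69)
Since P=8.280 > Ia=0.580: effective rainfall P−Ia = 13283/1725 in
Q: (13283/1725)² ÷ (18283/1725) = 176438089/31538175 in (≈ 5.594 in)

Q = 176438089/31538175 in ≈ 5.594 in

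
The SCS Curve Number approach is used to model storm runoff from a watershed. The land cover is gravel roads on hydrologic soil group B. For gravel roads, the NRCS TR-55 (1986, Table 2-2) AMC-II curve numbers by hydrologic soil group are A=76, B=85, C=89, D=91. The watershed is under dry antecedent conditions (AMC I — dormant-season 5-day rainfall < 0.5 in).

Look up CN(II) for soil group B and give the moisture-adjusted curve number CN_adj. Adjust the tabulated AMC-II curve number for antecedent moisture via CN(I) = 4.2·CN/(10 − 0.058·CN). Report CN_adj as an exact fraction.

CN_adj = 11900/169 ≈ 70.414

NRCS table: gravel roads, soil group B → CN(II) = 85
CN(I) from CN(II)=85: (4.2·85)/(10 − 0.058·85) = 11900/169 ≈ 70.414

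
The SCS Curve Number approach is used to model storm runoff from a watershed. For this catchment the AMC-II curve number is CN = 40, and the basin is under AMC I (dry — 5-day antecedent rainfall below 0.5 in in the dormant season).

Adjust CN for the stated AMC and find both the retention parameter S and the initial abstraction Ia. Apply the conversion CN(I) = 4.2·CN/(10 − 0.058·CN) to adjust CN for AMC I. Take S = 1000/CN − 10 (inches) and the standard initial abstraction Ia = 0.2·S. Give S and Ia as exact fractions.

Adjust CN=40 to AMC I: 4.2·40/(10 − 0.058·40) → 168 ÷ (192/25) = 175/8 ≈ 21.875
S = 1000/(175/8) − 10 = 250/7 in ≈ 35.714 in
Initial abstraction Ia = S/5 = (250/7)/5 = 50/7 ≈ 7.143 in

S = 250/7 in ≈ 35.714 in; Ia = 50/7 in ≈ 7.143 in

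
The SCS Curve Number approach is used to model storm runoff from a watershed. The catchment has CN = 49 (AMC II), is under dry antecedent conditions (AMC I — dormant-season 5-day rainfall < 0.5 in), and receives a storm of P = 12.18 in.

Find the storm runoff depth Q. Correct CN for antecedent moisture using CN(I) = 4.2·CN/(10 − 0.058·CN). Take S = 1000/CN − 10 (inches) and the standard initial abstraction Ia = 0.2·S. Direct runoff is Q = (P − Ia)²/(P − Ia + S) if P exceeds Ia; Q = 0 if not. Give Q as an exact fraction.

Q = 15347988769/9413412050 in ≈ 1.630 in

CN(I) from CN(II)=49: (4.2·49)/(10 − 0.058·49) = 34300/1193 ≈ 28.751
Max retention: S = 1000/(34300/1193) − 10 = 8500/343 in (≈ 24.781 in)
Ia = 0.2·(8500/343) = 1700/343 in ≈ 4.956 in
P − Ia = 12.180 − 4.956 = 123887/17150 ≈ 7.224 in (> 0, runoff occurs)
Q = (123887/17150)²/((123887/17150) + 8500/343) = (15347988769/294122500)/(548887/17150) = 15347988769/9413412050 in ≈ 1.630 in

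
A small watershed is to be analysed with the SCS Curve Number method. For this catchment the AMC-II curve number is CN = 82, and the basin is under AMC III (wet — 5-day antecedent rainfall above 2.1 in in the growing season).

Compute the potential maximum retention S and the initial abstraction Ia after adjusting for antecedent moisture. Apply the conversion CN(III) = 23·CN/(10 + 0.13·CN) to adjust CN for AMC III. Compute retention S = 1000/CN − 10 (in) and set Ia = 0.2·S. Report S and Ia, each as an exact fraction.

CN(III) from CN(II)=82: (23·82)/(10 + 0.13·82) = 94300/1033 ≈ 91.288
Max retention: S = 1000/(94300/1033) − 10 = 900/943 in (≈ 0.954 in)
Initial abstraction Ia = S/5 = (900/943)/5 = 180/943 ≈ 0.191 in

S = 900/943 in ≈ 0.954 in; Ia = 180/943 in ≈ 0.191 in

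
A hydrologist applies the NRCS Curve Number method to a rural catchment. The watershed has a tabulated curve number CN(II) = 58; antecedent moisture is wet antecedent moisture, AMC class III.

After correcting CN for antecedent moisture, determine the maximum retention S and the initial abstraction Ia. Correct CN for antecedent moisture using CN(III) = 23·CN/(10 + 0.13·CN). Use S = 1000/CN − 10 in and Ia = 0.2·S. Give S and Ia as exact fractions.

S = 2100/667 in ≈ 3.148 in; Ia = 420/667 in ≈ 0.630 in

Wet (AMC III): CN(III) = 23·58/(10 + 0.13·58) = 1334/(877/50) = 66700/877 ≈ 76.055
Max retention: S = 1000/(66700/877) − 10 = 2100/667 in (≈ 3.148 in)
Ia = 0.2S: 0.2·3.148 = 0.630 in (exactly 420/667)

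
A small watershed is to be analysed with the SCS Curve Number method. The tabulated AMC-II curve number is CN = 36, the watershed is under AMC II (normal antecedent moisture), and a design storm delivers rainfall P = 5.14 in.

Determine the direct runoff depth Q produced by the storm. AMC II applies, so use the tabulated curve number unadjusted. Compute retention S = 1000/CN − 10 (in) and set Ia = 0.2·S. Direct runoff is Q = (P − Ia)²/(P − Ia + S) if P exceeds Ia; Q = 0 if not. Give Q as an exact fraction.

AMC II — tabulated CN = 36 applies directly.
S = 1000/36 − 10 = 160/9 in ≈ 17.778 in
Initial abstraction Ia = S/5 = (160/9)/5 = 32/9 ≈ 3.556 in
P − Ia = 5.140 − 3.556 = 713/450 ≈ 1.584 in (> 0, runoff occurs)
Q = (713/450)²/((713/450) + 160/9) = (508369/202500)/(8713/450) = 508369/3920850 in ≈ 0.130 in

Q = 508369/3920850 in ≈ 0.130 in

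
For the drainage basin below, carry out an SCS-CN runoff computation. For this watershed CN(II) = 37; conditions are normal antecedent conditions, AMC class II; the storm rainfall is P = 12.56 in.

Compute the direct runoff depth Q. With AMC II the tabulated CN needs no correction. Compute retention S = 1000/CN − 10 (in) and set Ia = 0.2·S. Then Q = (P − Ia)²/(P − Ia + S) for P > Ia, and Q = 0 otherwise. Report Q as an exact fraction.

Q = 35853512/11200825 in ≈ 3.201 in

AMC II — tabulated CN = 37 applies directly.
Retention S: 1000/CN − 10 with CN=37.000 → S = 630/37 ≈ 17.027 in
Ia = 0.2S: 0.2·17.027 = 3.405 in (exactly 126/37)
P − Ia = 12.560 − 3.405 = 8468/925 ≈ 9.155 in (> 0, runoff occurs)
Q = (8468/925)²/((8468/925) + 630/37) = (71707024/855625)/(24218/925) = 35853512/11200825 in ≈ 3.201 in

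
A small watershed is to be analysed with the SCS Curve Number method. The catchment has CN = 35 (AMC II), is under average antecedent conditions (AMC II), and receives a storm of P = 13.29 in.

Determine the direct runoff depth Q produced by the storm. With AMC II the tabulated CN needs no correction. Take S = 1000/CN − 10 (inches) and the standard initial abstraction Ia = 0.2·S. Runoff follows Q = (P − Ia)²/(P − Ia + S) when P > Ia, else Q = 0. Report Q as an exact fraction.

Q = 44930209/13792100 in ≈ 3.258 in

AMC II — tabulated CN = 35 applies directly.
Retention S: 1000/CN − 10 with CN=35.000 → S = 130/7 ≈ 18.571 in
Initial abstraction Ia = S/5 = (130/7)/5 = 26/7 ≈ 3.714 in
Excess rainfall: 13.290 − 3.714 = 9.576 in; P > Ia so Q > 0
Q = (6703/700)²/((6703/700) + 130/7) = (44930209/490000)/(19703/700) = 44930209/13792100 in ≈ 3.258 in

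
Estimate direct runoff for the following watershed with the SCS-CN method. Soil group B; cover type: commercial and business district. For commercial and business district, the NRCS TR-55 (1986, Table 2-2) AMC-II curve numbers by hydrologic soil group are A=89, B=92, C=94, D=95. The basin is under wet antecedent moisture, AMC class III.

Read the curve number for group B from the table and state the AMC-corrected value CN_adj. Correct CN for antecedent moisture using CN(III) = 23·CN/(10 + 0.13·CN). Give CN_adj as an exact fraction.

NRCS table: commercial and business district, soil group B → CN(II) = 92
Adjust CN=92 to AMC III: 23·92/(10 + 0.13·92) → 2116 ÷ (549/25) = 52900/549 ≈ 96.357

CN_adj = 52900/549 ≈ 96.357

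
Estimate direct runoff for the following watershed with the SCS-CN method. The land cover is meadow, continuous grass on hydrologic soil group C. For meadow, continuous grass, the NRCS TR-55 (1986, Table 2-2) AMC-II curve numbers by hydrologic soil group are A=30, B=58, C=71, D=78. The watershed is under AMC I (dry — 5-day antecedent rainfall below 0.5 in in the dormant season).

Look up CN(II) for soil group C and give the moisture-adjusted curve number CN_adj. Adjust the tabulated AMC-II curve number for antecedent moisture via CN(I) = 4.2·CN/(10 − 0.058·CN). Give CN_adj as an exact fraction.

NRCS table: meadow, continuous grass, soil group C → CN(II) = 71
Adjust CN=71 to AMC I: 4.2·71/(10 − 0.058·71) → (1491/5) ÷ (2941/500) = 149100/2941 ≈ 50.697

CN_adj = 149100/2941 ≈ 50.697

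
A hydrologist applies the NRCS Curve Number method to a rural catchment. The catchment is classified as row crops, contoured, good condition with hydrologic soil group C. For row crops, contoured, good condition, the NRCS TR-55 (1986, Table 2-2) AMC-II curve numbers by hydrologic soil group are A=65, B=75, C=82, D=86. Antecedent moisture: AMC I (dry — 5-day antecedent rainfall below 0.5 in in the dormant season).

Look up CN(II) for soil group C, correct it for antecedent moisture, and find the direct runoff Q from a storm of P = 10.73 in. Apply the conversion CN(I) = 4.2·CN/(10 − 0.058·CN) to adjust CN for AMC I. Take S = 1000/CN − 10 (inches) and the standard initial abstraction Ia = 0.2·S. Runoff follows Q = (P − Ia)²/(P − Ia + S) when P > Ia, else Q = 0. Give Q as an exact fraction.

NRCS table: row crops, contoured, good condition, soil group C → CN(II) = 82
CN(I) from CN(II)=82: (4.2·82)/(10 − 0.058·82) = 28700/437 ≈ 65.675
S = 1000/(28700/437) − 10 = 1500/287 in ≈ 5.226 in
Initial abstraction Ia = S/5 = (1500/287)/5 = 300/287 ≈ 1.045 in
Since P=10.730 > Ia=1.045: effective rainfall P−Ia = 277951/28700 in
Q: (277951/28700)² ÷ (427951/28700) = 77256758401/12282193700 in (≈ 6.290 in)

Q = 77256758401/12282193700 in ≈ 6.290 in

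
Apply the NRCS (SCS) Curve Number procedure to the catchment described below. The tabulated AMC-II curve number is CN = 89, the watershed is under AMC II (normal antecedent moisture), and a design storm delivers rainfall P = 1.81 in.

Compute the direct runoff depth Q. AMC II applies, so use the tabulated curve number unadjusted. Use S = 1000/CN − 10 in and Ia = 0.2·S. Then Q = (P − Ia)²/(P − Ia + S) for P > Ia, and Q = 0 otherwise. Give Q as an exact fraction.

AMC II — tabulated CN = 89 applies directly.
S = 1000/89 − 10 = 110/89 in ≈ 1.236 in
Ia = 0.2S: 0.2·1.236 = 0.247 in (exactly 22/89)
Excess rainfall: 1.810 − 0.247 = 1.563 in; P > Ia so Q > 0
Q: (13909/8900)² ÷ (24909/8900) = 193460281/221690100 in (≈ 0.873 in)

Q = 193460281/221690100 in ≈ 0.873 in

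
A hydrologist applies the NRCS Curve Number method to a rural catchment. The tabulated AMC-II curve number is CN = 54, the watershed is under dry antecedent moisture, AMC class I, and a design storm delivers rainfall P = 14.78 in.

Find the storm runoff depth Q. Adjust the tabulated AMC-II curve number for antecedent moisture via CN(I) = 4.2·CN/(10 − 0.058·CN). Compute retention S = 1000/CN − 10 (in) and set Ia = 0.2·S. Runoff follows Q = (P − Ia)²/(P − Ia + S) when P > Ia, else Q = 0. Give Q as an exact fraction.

Q = 92423904169/24920018550 in ≈ 3.709 in

Dry (AMC I): CN(I) = 4.2·54/(10 − 0.058·54) = (1134/5)/(1717/250) = 56700/1717 ≈ 33.023
S = 1000/(56700/1717) − 10 = 11500/567 in ≈ 20.282 in
Ia = 0.2·(11500/567) = 2300/567 in ≈ 4.056 in
P − Ia = 14.780 − 4.056 = 304013/28350 ≈ 10.724 in (> 0, runoff occurs)
Runoff Q = (P−Ia)²/(P−Ia+S) = (10.724)²/(10.724+20.282) = 92423904169/24920018550 ≈ 3.709 in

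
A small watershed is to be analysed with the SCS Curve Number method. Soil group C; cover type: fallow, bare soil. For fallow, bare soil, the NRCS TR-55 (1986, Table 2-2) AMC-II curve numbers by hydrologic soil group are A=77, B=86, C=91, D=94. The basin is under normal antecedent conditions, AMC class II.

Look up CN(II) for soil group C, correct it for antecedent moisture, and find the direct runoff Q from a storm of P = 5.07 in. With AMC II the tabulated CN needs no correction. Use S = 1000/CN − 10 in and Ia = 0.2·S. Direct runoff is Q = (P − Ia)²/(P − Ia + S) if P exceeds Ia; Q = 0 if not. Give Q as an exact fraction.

Q = 655256523/161788900 in ≈ 4.050 in

NRCS table: fallow, bare soil, soil group C → CN(II) = 91
CN(II) = 91; AMC II needs no correction.
S = 1000/91 − 10 = 90/91 in ≈ 0.989 in
Ia = 0.2S: 0.2·0.989 = 0.198 in (exactly 18/91)
P − Ia = 5.070 − 0.198 = 44337/9100 ≈ 4.872 in (> 0, runoff occurs)
Runoff Q = (P−Ia)²/(P−Ia+S) = (4.872)²/(4.872+0.989) = 655256523/161788900 ≈ 4.050 in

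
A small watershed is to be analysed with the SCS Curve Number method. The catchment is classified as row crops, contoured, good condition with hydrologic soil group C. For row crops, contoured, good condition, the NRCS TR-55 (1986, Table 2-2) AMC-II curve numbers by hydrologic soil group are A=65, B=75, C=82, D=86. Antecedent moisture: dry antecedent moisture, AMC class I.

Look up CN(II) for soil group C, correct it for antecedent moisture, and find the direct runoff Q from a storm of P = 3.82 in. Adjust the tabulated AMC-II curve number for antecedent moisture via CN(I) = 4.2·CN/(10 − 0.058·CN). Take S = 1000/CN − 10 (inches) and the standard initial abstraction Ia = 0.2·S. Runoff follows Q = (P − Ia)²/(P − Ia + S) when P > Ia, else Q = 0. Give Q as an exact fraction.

NRCS table: row crops, contoured, good condition, soil group C → CN(II) = 82
CN(I) from CN(II)=82: (4.2·82)/(10 − 0.058·82) = 28700/437 ≈ 65.675
Max retention: S = 1000/(28700/437) − 10 = 1500/287 in (≈ 5.226 in)
Initial abstraction Ia = S/5 = (1500/287)/5 = 300/287 ≈ 1.045 in
P − Ia = 3.820 − 1.045 = 39817/14350 ≈ 2.775 in (> 0, runoff occurs)
Q = (39817/14350)²/((39817/14350) + 1500/287) = (1585393489/205922500)/(114817/14350) = 1585393489/1647623950 in ≈ 0.962 in

Q = 1585393489/1647623950 in ≈ 0.962 in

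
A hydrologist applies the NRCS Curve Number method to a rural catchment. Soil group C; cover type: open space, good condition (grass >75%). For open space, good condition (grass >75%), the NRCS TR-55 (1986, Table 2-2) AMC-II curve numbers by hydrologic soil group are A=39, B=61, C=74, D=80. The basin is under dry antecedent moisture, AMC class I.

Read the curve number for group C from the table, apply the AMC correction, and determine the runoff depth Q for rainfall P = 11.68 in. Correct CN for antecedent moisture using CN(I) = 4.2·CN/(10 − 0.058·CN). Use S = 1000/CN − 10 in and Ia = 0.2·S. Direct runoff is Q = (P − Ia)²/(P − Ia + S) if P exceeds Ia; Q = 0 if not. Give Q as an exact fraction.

NRCS table: open space, good condition (grass >75%), soil group C → CN(II) = 74
Dry (AMC I): CN(I) = 4.2·74/(10 − 0.058·74) = (1554/5)/(1427/250) = 77700/1427 ≈ 54.450
Max retention: S = 1000/(77700/1427) − 10 = 6500/777 in (≈ 8.366 in)
Ia = 0.2·(6500/777) = 1300/777 in ≈ 1.673 in
P − Ia = 11.680 − 1.673 = 194384/19425 ≈ 10.007 in (> 0, runoff occurs)
Runoff Q = (P−Ia)²/(P−Ia+S) = (10.007)²/(10.007+8.366) = 9446284864/1733117925 ≈ 5.450 in

Q = 9446284864/1733117925 in ≈ 5.450 in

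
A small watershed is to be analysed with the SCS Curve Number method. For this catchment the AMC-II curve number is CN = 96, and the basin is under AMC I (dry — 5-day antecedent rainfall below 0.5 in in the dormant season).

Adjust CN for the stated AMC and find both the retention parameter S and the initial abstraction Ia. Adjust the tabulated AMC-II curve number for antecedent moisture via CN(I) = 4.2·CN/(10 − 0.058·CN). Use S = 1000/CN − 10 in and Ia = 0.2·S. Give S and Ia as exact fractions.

Dry (AMC I): CN(I) = 4.2·96/(10 − 0.058·96) = (2016/5)/(554/125) = 25200/277 ≈ 90.975
S = 1000/(25200/277) − 10 = 125/126 in ≈ 0.992 in
Ia = 0.2·(125/126) = 25/126 in ≈ 0.198 in

S = 125/126 in ≈ 0.992 in; Ia = 25/126 in ≈ 0.198 in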